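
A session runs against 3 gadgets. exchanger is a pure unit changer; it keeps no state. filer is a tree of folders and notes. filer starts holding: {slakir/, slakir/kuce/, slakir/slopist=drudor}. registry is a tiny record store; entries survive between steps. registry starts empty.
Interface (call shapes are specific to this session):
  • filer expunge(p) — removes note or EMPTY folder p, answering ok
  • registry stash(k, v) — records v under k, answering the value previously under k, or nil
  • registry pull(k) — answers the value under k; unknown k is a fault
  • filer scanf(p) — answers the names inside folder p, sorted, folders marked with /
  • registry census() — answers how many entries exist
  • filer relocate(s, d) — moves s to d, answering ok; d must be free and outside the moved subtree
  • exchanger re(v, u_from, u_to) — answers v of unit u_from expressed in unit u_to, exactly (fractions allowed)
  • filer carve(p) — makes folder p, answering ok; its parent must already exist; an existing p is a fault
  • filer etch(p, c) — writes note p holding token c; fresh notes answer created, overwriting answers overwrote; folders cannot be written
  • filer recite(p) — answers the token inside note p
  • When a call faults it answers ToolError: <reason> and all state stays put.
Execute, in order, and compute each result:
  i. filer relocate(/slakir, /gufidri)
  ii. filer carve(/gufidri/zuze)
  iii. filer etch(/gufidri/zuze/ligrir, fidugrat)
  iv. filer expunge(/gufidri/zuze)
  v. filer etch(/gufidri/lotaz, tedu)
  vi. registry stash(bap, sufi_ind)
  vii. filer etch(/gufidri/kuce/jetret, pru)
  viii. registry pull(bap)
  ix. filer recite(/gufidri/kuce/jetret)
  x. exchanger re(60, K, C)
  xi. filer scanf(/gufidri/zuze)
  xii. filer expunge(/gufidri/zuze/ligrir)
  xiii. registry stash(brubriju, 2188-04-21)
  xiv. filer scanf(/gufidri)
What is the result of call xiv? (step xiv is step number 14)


% filer relocate(/slakir, /gufidri) ~> ok
% filer carve(/gufidri/zuze) ~> ok
% filer etch(/gufidri/zuze/ligrir, fidugrat) ~> created
% filer expunge(/gufidri/zuze) ~> ToolError: not empty
% filer etch(/gufidri/lotaz, tedu) ~> created
% registry stash(bap, sufi_ind) ~> nil
% filer etch(/gufidri/kuce/jetret, pru) ~> created
% registry pull(bap) ~> sufi_ind
% filer recite(/gufidri/kuce/jetret) ~> pru
% exchanger re(60, K, C) ~> -4263/20
% filer scanf(/gufidri/zuze) ~> [ligrir]
% filer expunge(/gufidri/zuze/ligrir) ~> ok
% registry stash(brubriju, 2188-04-21) ~> nil
% filer scanf(/gufidri) ~> [kuce/, lotaz, slopist, zuze/]

Answer: [kuce/, lotaz, slopist, zuze/]


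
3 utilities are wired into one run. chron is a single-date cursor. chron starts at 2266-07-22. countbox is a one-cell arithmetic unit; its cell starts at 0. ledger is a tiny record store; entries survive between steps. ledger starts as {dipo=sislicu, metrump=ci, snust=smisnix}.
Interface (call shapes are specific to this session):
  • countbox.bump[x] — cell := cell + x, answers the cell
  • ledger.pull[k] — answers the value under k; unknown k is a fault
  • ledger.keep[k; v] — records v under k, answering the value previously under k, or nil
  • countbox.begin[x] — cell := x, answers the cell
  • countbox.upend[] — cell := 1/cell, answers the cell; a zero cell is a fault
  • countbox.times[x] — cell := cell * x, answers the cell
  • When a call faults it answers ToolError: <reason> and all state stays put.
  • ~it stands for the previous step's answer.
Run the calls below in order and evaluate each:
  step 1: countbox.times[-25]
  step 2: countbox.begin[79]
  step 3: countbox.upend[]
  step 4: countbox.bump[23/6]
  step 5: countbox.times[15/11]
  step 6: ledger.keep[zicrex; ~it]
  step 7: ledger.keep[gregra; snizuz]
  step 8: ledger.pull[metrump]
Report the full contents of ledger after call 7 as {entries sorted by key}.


Answer: {dipo=sislicu, gregra=snizuz, metrump=ci, snust=smisnix, zicrex=9115/1738}

Derivation:
>>> countbox.times x→-25
= 0
>>> countbox.begin x→79
= 79
>>> countbox.upend
= 1/79
>>> countbox.bump x→23/6
= 1823/474
>>> countbox.times x→15/11
= 9115/1738
>>> ledger.keep k→zicrex v→~it
= nil
>>> ledger.keep k→gregra v→snizuz
= nil
>>> ledger.pull k→metrump
= ci


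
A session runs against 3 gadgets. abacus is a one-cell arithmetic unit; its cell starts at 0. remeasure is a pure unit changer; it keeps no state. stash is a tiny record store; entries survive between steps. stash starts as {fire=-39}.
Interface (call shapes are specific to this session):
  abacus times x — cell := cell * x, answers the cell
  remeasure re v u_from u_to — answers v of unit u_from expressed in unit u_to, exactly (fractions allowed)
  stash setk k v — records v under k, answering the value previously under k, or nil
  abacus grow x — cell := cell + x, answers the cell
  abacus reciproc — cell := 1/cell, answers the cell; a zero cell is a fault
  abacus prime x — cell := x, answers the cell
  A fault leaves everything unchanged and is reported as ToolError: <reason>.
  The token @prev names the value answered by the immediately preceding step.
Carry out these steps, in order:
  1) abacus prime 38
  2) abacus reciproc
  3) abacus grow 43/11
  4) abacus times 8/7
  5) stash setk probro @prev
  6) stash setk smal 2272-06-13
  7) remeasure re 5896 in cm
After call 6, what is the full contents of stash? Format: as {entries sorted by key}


-- 1. abacus prime(x=38) ~> 38
-- 2. abacus reciproc() ~> 1/38
-- 3. abacus grow(x=43/11) ~> 1645/418
-- 4. abacus times(x=8/7) ~> 940/209
-- 5. stash setk(k=probro, v=@prev) ~> nil
-- 6. stash setk(k=smal, v=2272-06-13) ~> nil
-- 7. remeasure re(v=5896, u_from=in, u_to=cm) ~> 374396/25

Answer: {fire=-39, probro=940/209, smal=2272-06-13}


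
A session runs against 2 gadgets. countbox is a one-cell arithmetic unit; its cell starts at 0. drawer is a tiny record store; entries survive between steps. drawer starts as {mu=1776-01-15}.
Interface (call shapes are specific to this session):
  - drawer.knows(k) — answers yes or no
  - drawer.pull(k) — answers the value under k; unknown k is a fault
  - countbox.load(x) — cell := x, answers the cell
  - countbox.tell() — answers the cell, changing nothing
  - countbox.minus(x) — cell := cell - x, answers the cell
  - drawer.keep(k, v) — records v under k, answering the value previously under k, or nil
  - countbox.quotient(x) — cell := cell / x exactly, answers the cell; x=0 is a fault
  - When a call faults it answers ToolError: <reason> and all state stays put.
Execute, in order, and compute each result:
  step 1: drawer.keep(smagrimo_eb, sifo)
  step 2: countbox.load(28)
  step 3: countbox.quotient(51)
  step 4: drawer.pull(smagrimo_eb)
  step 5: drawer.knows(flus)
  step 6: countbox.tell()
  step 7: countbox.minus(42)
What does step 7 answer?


Answer: -2114/51

Derivation:
Next I call keep passing k='smagrimo_eb', v='sifo', giving nil.
Now I run load passing x='28', → 28.
Then quotient passing x='51': 28/51.
I use pull passing k='smagrimo_eb', and get sifo.
Calling knows passing k='flus', and observe no.
Now I run tell: 28/51.
Invoking minus passing x='42', and observe -2114/51.


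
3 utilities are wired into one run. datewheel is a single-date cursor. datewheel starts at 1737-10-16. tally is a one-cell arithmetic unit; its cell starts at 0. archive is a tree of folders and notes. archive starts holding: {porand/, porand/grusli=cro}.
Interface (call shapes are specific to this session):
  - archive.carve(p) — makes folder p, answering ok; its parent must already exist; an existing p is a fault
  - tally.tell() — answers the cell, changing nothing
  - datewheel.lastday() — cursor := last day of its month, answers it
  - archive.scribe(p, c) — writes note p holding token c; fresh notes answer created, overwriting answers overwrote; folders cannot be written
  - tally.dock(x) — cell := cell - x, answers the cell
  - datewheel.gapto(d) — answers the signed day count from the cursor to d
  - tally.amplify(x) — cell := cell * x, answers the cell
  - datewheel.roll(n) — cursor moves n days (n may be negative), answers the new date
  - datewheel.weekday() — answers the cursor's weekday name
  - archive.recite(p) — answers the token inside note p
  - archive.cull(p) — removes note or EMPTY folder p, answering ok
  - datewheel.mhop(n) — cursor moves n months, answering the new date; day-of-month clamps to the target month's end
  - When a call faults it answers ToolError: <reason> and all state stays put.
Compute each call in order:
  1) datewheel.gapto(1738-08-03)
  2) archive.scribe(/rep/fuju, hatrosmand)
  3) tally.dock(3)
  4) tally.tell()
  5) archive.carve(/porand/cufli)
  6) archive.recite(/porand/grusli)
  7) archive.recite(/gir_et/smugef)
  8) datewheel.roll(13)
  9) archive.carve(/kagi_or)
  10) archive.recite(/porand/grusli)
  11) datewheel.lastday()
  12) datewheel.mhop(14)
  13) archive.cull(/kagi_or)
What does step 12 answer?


Step: datewheel.gapto[d→1738-08-03]
Result: 291
Step: archive.scribe[p→/rep/fuju; c→hatrosmand]
Result: ToolError: no parent
Step: tally.dock[x→3]
Result: -3
Step: tally.tell[]
Result: -3
Step: archive.carve[p→/porand/cufli]
Result: ok
Step: archive.recite[p→/porand/grusli]
Result: cro
Step: archive.recite[p→/gir_et/smugef]
Result: ToolError: not found
Step: datewheel.roll[n→13]
Result: 1737-10-29
Step: archive.carve[p→/kagi_or]
Result: ok
Step: archive.recite[p→/porand/grusli]
Result: cro
Step: datewheel.lastday[]
Result: 1737-10-31
Step: datewheel.mhop[n→14]
Result: 1738-12-31
Step: archive.cull[p→/kagi_or]
Result: ok

Answer: 1738-12-31


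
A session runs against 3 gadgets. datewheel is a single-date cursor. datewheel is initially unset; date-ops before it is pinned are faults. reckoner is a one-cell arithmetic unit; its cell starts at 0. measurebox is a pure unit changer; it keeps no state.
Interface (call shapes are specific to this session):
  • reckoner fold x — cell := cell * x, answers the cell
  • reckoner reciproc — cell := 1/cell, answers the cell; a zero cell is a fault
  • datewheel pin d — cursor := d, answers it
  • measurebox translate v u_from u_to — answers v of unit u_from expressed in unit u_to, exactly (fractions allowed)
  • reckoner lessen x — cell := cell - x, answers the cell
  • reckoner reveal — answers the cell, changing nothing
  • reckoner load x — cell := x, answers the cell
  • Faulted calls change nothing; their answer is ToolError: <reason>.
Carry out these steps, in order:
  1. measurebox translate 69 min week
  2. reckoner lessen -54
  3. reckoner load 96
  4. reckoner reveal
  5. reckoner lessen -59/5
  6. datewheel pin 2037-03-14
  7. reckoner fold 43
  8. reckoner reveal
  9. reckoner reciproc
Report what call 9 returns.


-- measurebox translate(v='69', u_from='min', u_to='week') => 23/3360
-- reckoner lessen(x='-54') => 54
-- reckoner load(x='96') => 96
-- reckoner reveal() => 96
-- reckoner lessen(x='-59/5') => 539/5
-- datewheel pin(d='2037-03-14') => 2037-03-14
-- reckoner fold(x='43') => 23177/5
-- reckoner reveal() => 23177/5
-- reckoner reciproc() => 5/23177

Answer: 5/23177


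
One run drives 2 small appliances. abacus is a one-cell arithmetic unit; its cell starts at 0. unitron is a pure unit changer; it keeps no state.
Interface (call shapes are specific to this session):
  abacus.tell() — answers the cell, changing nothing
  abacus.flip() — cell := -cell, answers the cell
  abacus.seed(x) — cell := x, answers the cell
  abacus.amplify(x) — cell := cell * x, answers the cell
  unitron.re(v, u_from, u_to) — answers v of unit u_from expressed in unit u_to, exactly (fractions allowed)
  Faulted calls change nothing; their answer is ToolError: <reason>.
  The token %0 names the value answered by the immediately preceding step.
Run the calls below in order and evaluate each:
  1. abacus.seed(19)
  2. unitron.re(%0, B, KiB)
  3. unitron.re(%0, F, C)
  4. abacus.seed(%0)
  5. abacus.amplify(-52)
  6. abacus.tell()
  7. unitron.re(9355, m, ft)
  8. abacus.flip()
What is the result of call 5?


I try seed using x→19: 19.
Using re using v→%0, u_from→B, u_to→KiB, yielding 19/1024.
Then re using v→%0, u_from→F, u_to→C, → -163745/9216.
I call seed using x→%0, and see -163745/9216.
Then amplify using x→-52, which returns 2128685/2304.
I invoke tell: 2128685/2304.
I try re using v→9355, u_from→m, u_to→ft, and get 11693750/381.
I try flip(), which returns -2128685/2304.

Answer: 2128685/2304


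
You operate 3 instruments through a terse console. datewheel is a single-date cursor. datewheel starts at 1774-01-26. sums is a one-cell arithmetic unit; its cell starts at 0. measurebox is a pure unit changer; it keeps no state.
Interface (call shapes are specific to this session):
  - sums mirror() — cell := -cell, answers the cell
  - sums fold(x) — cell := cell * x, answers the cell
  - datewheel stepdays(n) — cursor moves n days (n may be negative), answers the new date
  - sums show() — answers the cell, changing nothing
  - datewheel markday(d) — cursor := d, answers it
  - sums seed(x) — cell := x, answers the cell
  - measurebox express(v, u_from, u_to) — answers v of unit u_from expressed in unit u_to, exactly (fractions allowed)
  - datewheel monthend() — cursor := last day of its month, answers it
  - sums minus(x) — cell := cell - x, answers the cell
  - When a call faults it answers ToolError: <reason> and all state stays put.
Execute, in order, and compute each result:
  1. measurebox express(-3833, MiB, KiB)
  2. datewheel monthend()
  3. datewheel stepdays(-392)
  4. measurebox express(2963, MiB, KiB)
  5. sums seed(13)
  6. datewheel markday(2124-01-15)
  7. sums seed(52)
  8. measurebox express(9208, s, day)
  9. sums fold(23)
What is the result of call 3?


Answer: 1773-01-04

Derivation:
! measurebox express(v=-3833, u_from=MiB, u_to=KiB) => -3924992
! datewheel monthend() => 1774-01-31
! datewheel stepdays(n=-392) => 1773-01-04
! measurebox express(v=2963, u_from=MiB, u_to=KiB) => 3034112
! sums seed(x=13) => 13
! datewheel markday(d=2124-01-15) => 2124-01-15
! sums seed(x=52) => 52
! measurebox express(v=9208, u_from=s, u_to=day) => 1151/10800
! sums fold(x=23) => 1196


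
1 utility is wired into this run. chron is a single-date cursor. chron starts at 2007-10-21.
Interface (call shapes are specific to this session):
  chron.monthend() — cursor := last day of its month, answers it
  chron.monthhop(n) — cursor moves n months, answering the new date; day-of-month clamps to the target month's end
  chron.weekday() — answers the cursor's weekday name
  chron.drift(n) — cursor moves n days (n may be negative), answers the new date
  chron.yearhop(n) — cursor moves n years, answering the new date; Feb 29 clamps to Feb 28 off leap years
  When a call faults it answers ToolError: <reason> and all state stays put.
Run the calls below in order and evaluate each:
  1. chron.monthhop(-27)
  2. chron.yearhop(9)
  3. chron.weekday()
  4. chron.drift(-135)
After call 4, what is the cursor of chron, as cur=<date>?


Answer: cur=2014-03-08

Derivation:
Act: monthhop[n=-27]
Obs: 2005-07-21
Act: yearhop[n=9]
Obs: 2014-07-21
Act: weekday[]
Obs: Monday
Act: drift[n=-135]
Obs: 2014-03-08


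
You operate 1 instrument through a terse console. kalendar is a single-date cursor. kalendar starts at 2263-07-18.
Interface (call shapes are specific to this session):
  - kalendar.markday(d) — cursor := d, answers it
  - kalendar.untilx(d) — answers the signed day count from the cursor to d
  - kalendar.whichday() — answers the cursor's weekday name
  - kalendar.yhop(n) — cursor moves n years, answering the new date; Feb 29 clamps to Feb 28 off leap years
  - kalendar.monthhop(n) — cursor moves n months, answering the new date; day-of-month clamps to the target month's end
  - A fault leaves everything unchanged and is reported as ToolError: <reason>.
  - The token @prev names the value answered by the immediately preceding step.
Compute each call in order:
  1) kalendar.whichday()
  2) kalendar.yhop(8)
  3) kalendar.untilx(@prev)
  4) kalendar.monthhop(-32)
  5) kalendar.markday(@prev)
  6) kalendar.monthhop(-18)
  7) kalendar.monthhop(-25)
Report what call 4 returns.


Answer: 2268-11-18

Derivation:
-> whichday()
<- Saturday
-> yhop(n→8)
<- 2271-07-18
-> untilx(d→@prev)
<- 0
-> monthhop(n→-32)
<- 2268-11-18
-> markday(d→@prev)
<- 2268-11-18
-> monthhop(n→-18)
<- 2267-05-18
-> monthhop(n→-25)
<- 2265-04-18


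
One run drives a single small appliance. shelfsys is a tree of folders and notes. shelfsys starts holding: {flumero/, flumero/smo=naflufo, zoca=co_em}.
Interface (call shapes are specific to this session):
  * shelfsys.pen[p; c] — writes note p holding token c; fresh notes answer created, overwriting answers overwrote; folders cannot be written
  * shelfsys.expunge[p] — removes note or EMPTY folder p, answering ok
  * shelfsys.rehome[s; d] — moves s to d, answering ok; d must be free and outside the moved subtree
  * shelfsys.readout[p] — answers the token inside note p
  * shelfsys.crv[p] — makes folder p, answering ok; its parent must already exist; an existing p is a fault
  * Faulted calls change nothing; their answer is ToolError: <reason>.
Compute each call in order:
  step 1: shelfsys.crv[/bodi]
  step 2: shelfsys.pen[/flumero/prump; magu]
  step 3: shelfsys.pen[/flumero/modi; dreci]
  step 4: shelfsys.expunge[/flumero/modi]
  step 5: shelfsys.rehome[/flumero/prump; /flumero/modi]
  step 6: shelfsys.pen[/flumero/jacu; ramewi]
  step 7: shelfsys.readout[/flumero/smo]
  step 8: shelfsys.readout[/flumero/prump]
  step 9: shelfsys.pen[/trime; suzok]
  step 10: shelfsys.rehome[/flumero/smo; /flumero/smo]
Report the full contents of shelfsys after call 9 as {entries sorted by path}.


Answer: {bodi/, flumero/, flumero/jacu=ramewi, flumero/modi=magu, flumero/smo=naflufo, trime=suzok, zoca=co_em}

Derivation:
~$ shelfsys.crv p='/bodi'
[out] ok
~$ shelfsys.pen p='/flumero/prump' c='magu'
[out] created
~$ shelfsys.pen p='/flumero/modi' c='dreci'
[out] created
~$ shelfsys.expunge p='/flumero/modi'
[out] ok
~$ shelfsys.rehome s='/flumero/prump' d='/flumero/modi'
[out] ok
~$ shelfsys.pen p='/flumero/jacu' c='ramewi'
[out] created
~$ shelfsys.readout p='/flumero/smo'
[out] naflufo
~$ shelfsys.readout p='/flumero/prump'
[out] ToolError: not found
~$ shelfsys.pen p='/trime' c='suzok'
[out] created
~$ shelfsys.rehome s='/flumero/smo' d='/flumero/smo'
[out] ToolError: exists


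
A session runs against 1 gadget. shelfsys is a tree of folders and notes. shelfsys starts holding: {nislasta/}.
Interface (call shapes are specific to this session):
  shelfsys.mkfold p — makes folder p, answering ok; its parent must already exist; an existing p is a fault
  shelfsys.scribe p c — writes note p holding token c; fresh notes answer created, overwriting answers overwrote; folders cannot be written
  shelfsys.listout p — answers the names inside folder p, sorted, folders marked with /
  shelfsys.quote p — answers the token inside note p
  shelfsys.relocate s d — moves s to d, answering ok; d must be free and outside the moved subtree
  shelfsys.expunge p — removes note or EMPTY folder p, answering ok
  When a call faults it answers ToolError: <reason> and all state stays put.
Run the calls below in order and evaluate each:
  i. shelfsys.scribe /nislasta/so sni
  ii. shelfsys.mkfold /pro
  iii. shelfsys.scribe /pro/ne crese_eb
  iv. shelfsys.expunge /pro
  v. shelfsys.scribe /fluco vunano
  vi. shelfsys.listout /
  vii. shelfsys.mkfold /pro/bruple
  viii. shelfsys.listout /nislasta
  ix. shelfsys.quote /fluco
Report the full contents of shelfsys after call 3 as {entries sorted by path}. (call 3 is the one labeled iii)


Answer: {nislasta/, nislasta/so=sni, pro/, pro/ne=crese_eb}

Derivation:
Do: shelfsys.scribe[p→/nislasta/so; c→sni]
See: created
Do: shelfsys.mkfold[p→/pro]
See: ok
Do: shelfsys.scribe[p→/pro/ne; c→crese_eb]
See: created
Do: shelfsys.expunge[p→/pro]
See: ToolError: not empty
Do: shelfsys.scribe[p→/fluco; c→vunano]
See: created
Do: shelfsys.listout[p→/]
See: [fluco, nislasta/, pro/]
Do: shelfsys.mkfold[p→/pro/bruple]
See: ok
Do: shelfsys.listout[p→/nislasta]
See: [so]
Do: shelfsys.quote[p→/fluco]
See: vunano


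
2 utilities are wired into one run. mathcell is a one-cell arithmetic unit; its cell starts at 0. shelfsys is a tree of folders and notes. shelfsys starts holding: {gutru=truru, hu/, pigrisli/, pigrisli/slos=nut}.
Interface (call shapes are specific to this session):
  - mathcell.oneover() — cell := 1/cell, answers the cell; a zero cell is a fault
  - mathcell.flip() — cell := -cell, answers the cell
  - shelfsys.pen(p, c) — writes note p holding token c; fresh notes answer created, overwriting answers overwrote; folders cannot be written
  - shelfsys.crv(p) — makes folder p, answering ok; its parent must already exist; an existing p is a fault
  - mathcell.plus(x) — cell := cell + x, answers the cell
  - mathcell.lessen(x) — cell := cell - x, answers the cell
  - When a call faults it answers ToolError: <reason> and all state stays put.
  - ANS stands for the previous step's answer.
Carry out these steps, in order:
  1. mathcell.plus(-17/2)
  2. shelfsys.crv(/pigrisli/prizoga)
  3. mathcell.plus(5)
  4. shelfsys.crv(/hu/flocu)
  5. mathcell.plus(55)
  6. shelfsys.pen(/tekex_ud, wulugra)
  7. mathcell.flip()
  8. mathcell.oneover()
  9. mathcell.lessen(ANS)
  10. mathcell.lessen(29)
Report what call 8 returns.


-- mathcell.plus(x='-17/2') == -17/2
-- shelfsys.crv(p='/pigrisli/prizoga') == ok
-- mathcell.plus(x='5') == -7/2
-- shelfsys.crv(p='/hu/flocu') == ok
-- mathcell.plus(x='55') == 103/2
-- shelfsys.pen(p='/tekex_ud', c='wulugra') == created
-- mathcell.flip() == -103/2
-- mathcell.oneover() == -2/103
-- mathcell.lessen(x='ANS') == 0
-- mathcell.lessen(x='29') == -29

Answer: -2/103


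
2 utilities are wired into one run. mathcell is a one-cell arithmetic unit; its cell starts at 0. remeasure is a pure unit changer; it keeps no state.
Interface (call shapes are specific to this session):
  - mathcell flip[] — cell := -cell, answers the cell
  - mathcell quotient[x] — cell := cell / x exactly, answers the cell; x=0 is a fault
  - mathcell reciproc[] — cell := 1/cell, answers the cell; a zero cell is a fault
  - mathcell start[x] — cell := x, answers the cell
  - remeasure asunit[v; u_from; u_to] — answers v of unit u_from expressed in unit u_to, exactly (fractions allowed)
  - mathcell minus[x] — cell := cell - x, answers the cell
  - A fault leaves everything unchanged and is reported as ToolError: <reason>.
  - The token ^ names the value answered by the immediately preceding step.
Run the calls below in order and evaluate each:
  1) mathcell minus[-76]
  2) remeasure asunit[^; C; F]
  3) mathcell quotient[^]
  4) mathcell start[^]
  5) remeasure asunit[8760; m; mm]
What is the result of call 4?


Answer: 95/211

Derivation:
;; 1. mathcell minus(x=-76) ~> 76
;; 2. remeasure asunit(v=^, u_from=C, u_to=F) ~> 844/5
;; 3. mathcell quotient(x=^) ~> 95/211
;; 4. mathcell start(x=^) ~> 95/211
;; 5. remeasure asunit(v=8760, u_from=m, u_to=mm) ~> 8760000


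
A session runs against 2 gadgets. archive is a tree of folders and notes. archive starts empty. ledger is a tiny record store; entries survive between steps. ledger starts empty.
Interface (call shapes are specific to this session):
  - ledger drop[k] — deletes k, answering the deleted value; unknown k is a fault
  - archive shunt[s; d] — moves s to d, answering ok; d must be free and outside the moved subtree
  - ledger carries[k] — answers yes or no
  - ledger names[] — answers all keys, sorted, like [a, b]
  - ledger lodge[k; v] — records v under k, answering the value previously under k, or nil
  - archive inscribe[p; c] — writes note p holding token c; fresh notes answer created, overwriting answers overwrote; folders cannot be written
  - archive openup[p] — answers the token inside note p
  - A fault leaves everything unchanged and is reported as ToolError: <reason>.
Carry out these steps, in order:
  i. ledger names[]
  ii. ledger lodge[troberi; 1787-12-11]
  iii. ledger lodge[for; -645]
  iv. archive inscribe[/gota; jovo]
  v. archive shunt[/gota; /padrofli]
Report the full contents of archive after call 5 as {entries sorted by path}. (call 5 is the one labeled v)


Answer: {padrofli=jovo}

Derivation:
% 1. ledger names() ~> []
% 2. ledger lodge(troberi, 1787-12-11) ~> nil
% 3. ledger lodge(for, -645) ~> nil
% 4. archive inscribe(/gota, jovo) ~> created
% 5. archive shunt(/gota, /padrofli) ~> ok


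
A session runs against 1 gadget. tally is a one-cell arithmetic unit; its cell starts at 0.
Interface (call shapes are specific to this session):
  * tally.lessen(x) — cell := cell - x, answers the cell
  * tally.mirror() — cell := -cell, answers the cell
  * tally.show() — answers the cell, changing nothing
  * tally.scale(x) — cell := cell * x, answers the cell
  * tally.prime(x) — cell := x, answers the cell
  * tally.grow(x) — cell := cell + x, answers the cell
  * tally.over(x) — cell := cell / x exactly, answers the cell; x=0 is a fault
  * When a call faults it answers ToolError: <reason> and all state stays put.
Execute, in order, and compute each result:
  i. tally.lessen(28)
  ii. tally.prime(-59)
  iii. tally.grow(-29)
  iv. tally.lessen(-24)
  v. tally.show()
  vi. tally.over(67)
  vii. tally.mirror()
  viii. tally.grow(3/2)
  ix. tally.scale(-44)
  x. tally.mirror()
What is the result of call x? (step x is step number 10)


Answer: 7238/67

Derivation:
% lessen x: 28
  -28
% prime x: -59
  -59
% grow x: -29
  -88
% lessen x: -24
  -64
% show
  -64
% over x: 67
  -64/67
% mirror
  64/67
% grow x: 3/2
  329/134
% scale x: -44
  -7238/67
% mirror
  7238/67


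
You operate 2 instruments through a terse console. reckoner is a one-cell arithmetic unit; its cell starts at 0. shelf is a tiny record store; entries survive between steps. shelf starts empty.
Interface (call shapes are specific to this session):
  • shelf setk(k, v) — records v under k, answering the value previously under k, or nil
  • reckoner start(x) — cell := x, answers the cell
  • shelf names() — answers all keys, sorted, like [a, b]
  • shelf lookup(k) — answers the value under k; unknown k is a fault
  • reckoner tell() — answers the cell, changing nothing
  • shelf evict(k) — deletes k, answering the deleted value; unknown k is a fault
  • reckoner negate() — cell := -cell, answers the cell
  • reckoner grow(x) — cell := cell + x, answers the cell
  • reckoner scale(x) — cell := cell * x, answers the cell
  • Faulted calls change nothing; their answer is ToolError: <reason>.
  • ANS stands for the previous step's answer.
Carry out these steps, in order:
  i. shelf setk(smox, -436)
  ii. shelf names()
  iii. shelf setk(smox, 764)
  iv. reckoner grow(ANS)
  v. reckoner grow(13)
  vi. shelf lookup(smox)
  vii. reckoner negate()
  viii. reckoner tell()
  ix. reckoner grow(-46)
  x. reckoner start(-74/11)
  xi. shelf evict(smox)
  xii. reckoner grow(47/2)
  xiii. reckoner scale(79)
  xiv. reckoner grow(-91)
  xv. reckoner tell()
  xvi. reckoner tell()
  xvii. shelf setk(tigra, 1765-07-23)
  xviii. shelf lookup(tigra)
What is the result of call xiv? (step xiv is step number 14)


Do: shelf setk[k=smox; v=-436]
See: nil
Do: shelf names[]
See: [smox]
Do: shelf setk[k=smox; v=764]
See: -436
Do: reckoner grow[x=ANS]
See: -436
Do: reckoner grow[x=13]
See: -423
Do: shelf lookup[k=smox]
See: 764
Do: reckoner negate[]
See: 423
Do: reckoner tell[]
See: 423
Do: reckoner grow[x=-46]
See: 377
Do: reckoner start[x=-74/11]
See: -74/11
Do: shelf evict[k=smox]
See: 764
Do: reckoner grow[x=47/2]
See: 369/22
Do: reckoner scale[x=79]
See: 29151/22
Do: reckoner grow[x=-91]
See: 27149/22
Do: reckoner tell[]
See: 27149/22
Do: reckoner tell[]
See: 27149/22
Do: shelf setk[k=tigra; v=1765-07-23]
See: nil
Do: shelf lookup[k=tigra]
See: 1765-07-23

Answer: 27149/22


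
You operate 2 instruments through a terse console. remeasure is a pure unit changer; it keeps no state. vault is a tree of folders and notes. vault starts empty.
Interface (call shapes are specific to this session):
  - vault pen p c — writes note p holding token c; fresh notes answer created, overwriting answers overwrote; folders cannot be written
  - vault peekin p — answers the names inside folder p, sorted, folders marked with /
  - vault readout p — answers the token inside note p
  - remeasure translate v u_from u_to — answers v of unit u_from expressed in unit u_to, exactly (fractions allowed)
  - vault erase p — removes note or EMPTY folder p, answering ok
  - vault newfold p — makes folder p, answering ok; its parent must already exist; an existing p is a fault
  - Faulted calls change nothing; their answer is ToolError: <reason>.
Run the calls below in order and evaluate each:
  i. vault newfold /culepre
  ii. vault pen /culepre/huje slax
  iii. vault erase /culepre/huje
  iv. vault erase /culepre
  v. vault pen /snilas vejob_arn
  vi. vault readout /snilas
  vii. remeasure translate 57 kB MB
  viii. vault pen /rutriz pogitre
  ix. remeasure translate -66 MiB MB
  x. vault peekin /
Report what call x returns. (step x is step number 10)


Answer: [rutriz, snilas]

Derivation:
==> vault newfold(p='/culepre')
<== ok
==> vault pen(p='/culepre/huje', c='slax')
<== created
==> vault erase(p='/culepre/huje')
<== ok
==> vault erase(p='/culepre')
<== ok
==> vault pen(p='/snilas', c='vejob_arn')
<== created
==> vault readout(p='/snilas')
<== vejob_arn
==> remeasure translate(v='57', u_from='kB', u_to='MB')
<== 57/1000
==> vault pen(p='/rutriz', c='pogitre')
<== created
==> remeasure translate(v='-66', u_from='MiB', u_to='MB')
<== -1081344/15625
==> vault peekin(p='/')
<== [rutriz, snilas]


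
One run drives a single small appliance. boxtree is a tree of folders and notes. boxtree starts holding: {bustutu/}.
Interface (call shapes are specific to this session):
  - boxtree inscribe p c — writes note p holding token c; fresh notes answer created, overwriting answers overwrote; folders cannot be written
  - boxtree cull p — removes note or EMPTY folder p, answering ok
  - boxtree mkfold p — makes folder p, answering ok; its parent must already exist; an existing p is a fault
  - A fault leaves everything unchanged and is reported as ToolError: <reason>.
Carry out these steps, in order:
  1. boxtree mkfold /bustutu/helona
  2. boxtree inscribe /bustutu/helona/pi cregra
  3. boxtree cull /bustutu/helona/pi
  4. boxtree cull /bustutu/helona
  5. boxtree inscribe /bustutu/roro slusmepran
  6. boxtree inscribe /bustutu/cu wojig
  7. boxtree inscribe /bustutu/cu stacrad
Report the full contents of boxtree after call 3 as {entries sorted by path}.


Answer: {bustutu/, bustutu/helona/}

Derivation:
[in] boxtree mkfold p: /bustutu/helona
[out] ok
[in] boxtree inscribe p: /bustutu/helona/pi c: cregra
[out] created
[in] boxtree cull p: /bustutu/helona/pi
[out] ok
[in] boxtree cull p: /bustutu/helona
[out] ok
[in] boxtree inscribe p: /bustutu/roro c: slusmepran
[out] created
[in] boxtree inscribe p: /bustutu/cu c: wojig
[out] created
[in] boxtree inscribe p: /bustutu/cu c: stacrad
[out] overwrote


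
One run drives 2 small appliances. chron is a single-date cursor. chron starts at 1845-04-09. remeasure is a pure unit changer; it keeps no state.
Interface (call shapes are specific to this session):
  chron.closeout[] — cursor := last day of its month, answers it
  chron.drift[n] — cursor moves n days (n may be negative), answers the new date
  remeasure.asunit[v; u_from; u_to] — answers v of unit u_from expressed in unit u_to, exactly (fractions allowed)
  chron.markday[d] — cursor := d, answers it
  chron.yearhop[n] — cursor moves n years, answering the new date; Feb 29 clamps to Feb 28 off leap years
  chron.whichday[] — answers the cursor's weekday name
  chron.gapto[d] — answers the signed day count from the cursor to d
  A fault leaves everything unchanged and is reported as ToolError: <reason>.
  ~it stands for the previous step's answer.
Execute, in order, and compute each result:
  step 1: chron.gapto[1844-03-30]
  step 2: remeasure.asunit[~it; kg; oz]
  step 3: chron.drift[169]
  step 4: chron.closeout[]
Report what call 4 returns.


Answer: 1845-09-30

Derivation:
I call chron.gapto with d=1844-03-30, — result: -375.
Now I run remeasure.asunit with v=~it, u_from=kg, u_to=oz, yielding -600000000000/45359237.
Using chron.drift with n=169, and see 1845-09-25.
I try chron.closeout(), yielding 1845-09-30.


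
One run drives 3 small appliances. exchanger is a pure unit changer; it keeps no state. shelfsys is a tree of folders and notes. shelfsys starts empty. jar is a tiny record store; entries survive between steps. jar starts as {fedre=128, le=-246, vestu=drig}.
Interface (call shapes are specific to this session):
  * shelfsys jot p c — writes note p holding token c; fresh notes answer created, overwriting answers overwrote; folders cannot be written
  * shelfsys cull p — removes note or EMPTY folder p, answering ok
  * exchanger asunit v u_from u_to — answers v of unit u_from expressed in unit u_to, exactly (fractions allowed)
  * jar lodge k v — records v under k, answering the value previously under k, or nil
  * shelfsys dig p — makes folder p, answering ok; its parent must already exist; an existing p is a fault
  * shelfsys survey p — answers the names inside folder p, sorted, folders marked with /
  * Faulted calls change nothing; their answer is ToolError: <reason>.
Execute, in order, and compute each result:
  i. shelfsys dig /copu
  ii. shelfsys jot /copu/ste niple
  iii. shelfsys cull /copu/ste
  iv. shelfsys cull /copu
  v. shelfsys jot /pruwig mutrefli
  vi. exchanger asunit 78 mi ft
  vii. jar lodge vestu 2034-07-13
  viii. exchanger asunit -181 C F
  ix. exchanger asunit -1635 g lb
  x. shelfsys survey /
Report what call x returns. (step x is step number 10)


$ shelfsys dig /copu
= ok
$ shelfsys jot /copu/ste niple
= created
$ shelfsys cull /copu/ste
= ok
$ shelfsys cull /copu
= ok
$ shelfsys jot /pruwig mutrefli
= created
$ exchanger asunit 78 mi ft
= 411840
$ jar lodge vestu 2034-07-13
= drig
$ exchanger asunit -181 C F
= -1469/5
$ exchanger asunit -1635 g lb
= -163500000/45359237
$ shelfsys survey /
= [pruwig]

Answer: [pruwig]


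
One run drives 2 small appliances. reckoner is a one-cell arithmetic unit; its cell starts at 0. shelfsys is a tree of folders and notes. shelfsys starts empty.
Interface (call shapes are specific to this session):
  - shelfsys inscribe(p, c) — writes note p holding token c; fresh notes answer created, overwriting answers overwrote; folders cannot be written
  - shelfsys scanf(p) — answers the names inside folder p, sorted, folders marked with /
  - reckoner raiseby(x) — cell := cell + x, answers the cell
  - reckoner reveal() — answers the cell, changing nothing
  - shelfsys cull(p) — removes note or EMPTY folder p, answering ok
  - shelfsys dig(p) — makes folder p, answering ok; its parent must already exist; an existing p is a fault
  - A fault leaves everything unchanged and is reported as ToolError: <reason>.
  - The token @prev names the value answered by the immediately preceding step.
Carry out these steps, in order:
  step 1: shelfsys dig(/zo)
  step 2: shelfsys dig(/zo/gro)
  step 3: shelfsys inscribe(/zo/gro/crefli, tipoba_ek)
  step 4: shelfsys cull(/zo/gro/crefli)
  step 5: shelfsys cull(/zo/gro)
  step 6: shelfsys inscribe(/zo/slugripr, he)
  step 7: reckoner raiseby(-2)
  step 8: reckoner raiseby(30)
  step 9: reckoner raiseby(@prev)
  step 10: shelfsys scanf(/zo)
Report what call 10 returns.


·→ shelfsys dig(/zo)
·← ok
·→ shelfsys dig(/zo/gro)
·← ok
·→ shelfsys inscribe(/zo/gro/crefli, tipoba_ek)
·← created
·→ shelfsys cull(/zo/gro/crefli)
·← ok
·→ shelfsys cull(/zo/gro)
·← ok
·→ shelfsys inscribe(/zo/slugripr, he)
·← created
·→ reckoner raiseby(-2)
·← -2
·→ reckoner raiseby(30)
·← 28
·→ reckoner raiseby(@prev)
·← 56
·→ shelfsys scanf(/zo)
·← [slugripr]

Answer: [slugripr]


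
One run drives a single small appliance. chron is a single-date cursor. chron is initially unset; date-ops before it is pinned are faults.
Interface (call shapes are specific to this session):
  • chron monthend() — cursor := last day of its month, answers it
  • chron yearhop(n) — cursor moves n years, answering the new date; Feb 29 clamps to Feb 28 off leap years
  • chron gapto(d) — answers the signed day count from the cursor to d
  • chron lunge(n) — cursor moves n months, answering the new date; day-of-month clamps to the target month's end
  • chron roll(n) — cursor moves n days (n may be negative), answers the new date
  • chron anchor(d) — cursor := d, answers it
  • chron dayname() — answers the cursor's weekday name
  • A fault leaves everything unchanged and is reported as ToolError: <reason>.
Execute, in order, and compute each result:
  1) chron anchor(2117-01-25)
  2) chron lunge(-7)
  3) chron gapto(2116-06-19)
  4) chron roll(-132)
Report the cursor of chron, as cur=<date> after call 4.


>> chron anchor(d='2117-01-25')
<< 2117-01-25
>> chron lunge(n='-7')
<< 2116-06-25
>> chron gapto(d='2116-06-19')
<< -6
>> chron roll(n='-132')
<< 2116-02-14

Answer: cur=2116-02-14


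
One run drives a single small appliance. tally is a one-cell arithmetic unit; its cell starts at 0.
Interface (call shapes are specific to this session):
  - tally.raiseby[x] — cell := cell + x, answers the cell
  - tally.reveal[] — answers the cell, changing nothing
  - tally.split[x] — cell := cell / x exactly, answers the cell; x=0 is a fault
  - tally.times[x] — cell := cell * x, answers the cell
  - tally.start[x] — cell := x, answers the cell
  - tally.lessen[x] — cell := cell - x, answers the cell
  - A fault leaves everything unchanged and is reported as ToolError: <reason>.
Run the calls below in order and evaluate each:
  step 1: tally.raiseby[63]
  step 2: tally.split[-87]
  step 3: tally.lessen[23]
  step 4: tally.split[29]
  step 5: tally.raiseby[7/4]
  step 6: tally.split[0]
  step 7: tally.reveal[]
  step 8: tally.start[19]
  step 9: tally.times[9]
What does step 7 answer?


Answer: 3135/3364

Derivation:
Next I call raiseby with x→63: 63.
Invoking split with x→-87, and see -21/29.
Using lessen with x→23: -688/29.
I invoke split with x→29, — result: -688/841.
I call raiseby with x→7/4, giving 3135/3364.
Next I call split with x→0, giving ToolError: division by zero.
Using reveal(), which returns 3135/3364.
I call start with x→19, — result: 19.
I use times with x→9, and see 171.


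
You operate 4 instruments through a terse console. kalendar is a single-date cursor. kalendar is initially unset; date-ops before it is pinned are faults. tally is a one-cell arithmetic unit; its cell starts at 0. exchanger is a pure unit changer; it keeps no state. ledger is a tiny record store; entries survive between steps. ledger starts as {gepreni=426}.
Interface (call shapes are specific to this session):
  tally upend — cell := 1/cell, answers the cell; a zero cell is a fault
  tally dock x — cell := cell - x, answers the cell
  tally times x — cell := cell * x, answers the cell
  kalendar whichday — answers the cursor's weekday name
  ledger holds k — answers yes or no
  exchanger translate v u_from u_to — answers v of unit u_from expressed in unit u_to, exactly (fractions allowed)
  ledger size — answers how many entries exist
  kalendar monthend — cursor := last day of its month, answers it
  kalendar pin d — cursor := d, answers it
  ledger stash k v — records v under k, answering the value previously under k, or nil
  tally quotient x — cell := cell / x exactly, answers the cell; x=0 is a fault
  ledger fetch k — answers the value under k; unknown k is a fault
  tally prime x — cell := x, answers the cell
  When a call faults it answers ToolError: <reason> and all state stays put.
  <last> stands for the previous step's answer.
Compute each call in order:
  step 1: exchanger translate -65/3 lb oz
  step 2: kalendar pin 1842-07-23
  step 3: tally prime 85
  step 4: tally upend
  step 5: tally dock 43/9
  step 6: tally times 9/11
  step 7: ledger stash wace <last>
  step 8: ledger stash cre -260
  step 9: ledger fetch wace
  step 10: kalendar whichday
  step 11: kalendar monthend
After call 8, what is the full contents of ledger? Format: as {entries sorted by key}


Answer: {cre=-260, gepreni=426, wace=-3646/935}

Derivation:
% exchanger translate(v=-65/3, u_from=lb, u_to=oz) => -1040/3
% kalendar pin(d=1842-07-23) => 1842-07-23
% tally prime(x=85) => 85
% tally upend() => 1/85
% tally dock(x=43/9) => -3646/765
% tally times(x=9/11) => -3646/935
% ledger stash(k=wace, v=<last>) => nil
% ledger stash(k=cre, v=-260) => nil
% ledger fetch(k=wace) => -3646/935
% kalendar whichday() => Saturday
% kalendar monthend() => 1842-07-31
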